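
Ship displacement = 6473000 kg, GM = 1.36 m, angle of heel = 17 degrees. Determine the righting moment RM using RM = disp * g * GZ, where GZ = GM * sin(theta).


Formula: GZ = GM * sin(theta); RM = disp * g * GZ
Step 1 — GZ = 1.36 * sin(17°) = 1.36 * 0.292372 = 0.397626 m
Step 2 — RM = 6473000 * 9.81 * 0.397626 ≈ 25249000 N·m (5 s.f.)

25249000 N·m


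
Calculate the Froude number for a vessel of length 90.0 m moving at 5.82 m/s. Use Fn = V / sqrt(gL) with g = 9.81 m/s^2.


Formula: Fn = V / sqrt(g * L)
Step 1 — g * L = 9.81 * 90.0 = 882.9
Step 2 — sqrt(g * L) = sqrt(882.9) = 29.713633
Step 3 — Fn = 5.82 / 29.713633 ≈ 0.19587 (5 s.f.)

0.19587


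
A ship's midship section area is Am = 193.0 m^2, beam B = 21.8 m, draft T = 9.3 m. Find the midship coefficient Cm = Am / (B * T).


Formula: Cm = Am / (B * T)
Step 1 — B * T = 21.8 * 9.3 = 202.74 m^2
Step 2 — Cm = 193.0 / 202.74 ≈ 0.95196 (5 s.f.)

0.95196


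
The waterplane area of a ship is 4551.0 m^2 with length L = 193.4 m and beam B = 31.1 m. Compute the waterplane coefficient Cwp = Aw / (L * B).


Formula: Cwp = Aw / (L * B)
Step 1 — L * B = 193.4 * 31.1 = 6014.74 m^2
Step 2 — Cwp = 4551.0 / 6014.74 ≈ 0.75664 (5 s.f.)

0.75664


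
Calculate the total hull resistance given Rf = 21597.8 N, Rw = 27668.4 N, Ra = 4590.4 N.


Formula: Rt = Rf + Rw + Ra
Substituting: Rt = 21597.8 + 27668.4 + 4590.4
Result: Rt = 53856.6 N

53856.6 N


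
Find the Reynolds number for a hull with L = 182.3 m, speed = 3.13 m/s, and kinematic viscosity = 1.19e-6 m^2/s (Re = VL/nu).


Formula: Re = V * L / nu
Step 1 — V * L = 3.13 * 182.3 = 570.599 m^2/s
Step 2 — Re = 570.599 / 1.19e-6 = 4.79e+08

4.79e+08


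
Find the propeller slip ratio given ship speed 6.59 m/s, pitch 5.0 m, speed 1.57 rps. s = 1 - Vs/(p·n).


Formula: s = 1 - Vs / (p * n)
Step 1 — p * n = 5.0 * 1.57 = 7.85
Step 2 — Vs / (p*n) = 6.59 / 7.85 = 0.83949 (6 d.p.)
Step 3 — s = 1 - 0.83949 = 0.16051

0.16051


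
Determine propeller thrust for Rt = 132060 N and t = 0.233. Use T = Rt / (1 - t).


Formula: T = Rt / (1 - t)
Step 1 — (1 - t) = 1 - 0.233 = 0.767
Step 2 — T = 132060 / 0.767 ≈ 172180 N (5 s.f.)

172180 N


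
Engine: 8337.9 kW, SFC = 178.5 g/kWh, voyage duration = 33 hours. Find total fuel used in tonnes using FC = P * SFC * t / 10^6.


Formula: FC (tonnes) = P * SFC * t / 1,000,000
Step 1 — P * SFC * t = 8337.9 * 178.5 * 33 = 49114399.95 g
Step 2 — FC (tonnes) = 49114399.95 / 1,000,000 ≈ 49.114 tonnes (5 s.f.)

49.114 tonnes


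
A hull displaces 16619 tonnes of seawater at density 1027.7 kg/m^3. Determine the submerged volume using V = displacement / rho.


Formula: V = mass / rho
Step 1 — convert tonnes to kg: 16619 t * 1000 = 16619000 kg
Step 2 — V = 16619000 / 1027.7 ≈ 16171 m^3 (5 s.f.)

16171 m^3


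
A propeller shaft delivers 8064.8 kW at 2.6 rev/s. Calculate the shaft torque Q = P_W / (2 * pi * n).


Formula: Q = P_W / (2 * pi * n)
Step 1 — P_W = 8064.8 kW * 1000 = 8064800.0 W
Step 2 — 2 * pi * n = 2 * pi * 2.6 = 16.336282
Step 3 — Q = 8064800.0 / 16.336282 ≈ 493670 N·m (5 s.f.)

493670 N·m


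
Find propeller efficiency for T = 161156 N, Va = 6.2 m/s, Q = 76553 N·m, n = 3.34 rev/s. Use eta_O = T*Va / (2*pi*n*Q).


Formula: eta = T * Va / (2 * pi * n * Q)
Step 1 — numerator = T * Va = 161156 * 6.2 = 999167.2
Step 2 — 2 * pi * n = 2 * pi * 3.34 = 20.985839
Step 3 — denominator = 20.985839 * 76553 = 1606528.93
Step 4 — eta = 999167.2 / 1606528.93 ≈ 0.62194 (5 s.f.)

0.62194


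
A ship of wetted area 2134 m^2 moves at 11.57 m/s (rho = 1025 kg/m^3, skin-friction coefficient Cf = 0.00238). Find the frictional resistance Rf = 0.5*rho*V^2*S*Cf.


Formula: Rf = 0.5 * rho * V^2 * S * Cf
Step 1 — V^2 = 11.57^2 = 133.8649
Step 2 — 0.5 * rho * V^2 = 0.5 * 1025 * 133.8649 = 68605.76125
Step 3 — Rf = 68605.76125 * 2134 * 0.00238 ≈ 348440 N (5 s.f.)

348440 N


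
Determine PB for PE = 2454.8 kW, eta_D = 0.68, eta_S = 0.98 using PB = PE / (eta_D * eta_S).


Formula: PB = PE / (eta_D * eta_S)
Step 1 — combined efficiency = eta_D * eta_S = 0.68 * 0.98 = 0.6664
Step 2 — PB = 2454.8 / 0.6664 ≈ 3683.7 kW (5 s.f.)

3683.7 kW


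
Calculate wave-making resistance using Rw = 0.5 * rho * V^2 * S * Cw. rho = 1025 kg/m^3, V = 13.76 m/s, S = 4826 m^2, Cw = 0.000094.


Formula: Rw = 0.5 * rho * V^2 * S * Cw
Step 1 — V^2 = 13.76^2 = 189.3376
Step 2 — 0.5 * rho * V^2 = 0.5 * 1025 * 189.3376 = 97035.52
Step 3 — Rw = 97035.52 * 4826 * 0.000094 ≈ 44020 N (5 s.f.)

44020 N


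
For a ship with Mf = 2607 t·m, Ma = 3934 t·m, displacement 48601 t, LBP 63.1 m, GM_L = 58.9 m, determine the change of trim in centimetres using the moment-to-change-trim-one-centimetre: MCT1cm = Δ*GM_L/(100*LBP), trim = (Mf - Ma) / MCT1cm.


Formula: net trimming moment = Mf - Ma; MCT1cm = Δ*GM_L/(100*LBP); trim = net moment / MCT1cm
Step 1 — net trimming moment = 2607 - 3934 = -1327 t·m
Step 2 — MCT1cm = 48601 * 58.9 / (100 * 63.1) = 453.6607 t·m/cm
Step 3 — trim = -1327 / 453.6607 ≈ -2.9251 cm (5 s.f.)

-2.9251 cm


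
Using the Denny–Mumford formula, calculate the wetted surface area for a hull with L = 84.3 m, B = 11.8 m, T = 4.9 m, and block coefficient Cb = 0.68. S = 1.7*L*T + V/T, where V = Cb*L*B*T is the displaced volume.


Formula: S = 1.7*L*T + V/T with V = Cb*L*B*T, i.e. S = L * (1.7*T + Cb*B)
Step 1 — 1.7*T = 1.7 * 4.9 = 8.33 m
Step 2 — Cb*B = 0.68 * 11.8 = 8.024 m
Step 3 — 1.7*T + Cb*B = 8.33 + 8.024 = 16.354 m
Step 4 — S = 84.3 * 16.354 ≈ 1378.6 m^2 (5 s.f.)

1378.6 m^2


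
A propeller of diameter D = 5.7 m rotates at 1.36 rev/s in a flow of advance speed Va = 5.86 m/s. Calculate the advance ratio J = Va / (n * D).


Formula: J = Va / (n * D)
Step 1 — n * D = 1.36 * 5.7 = 7.752
Step 2 — J = 5.86 / 7.752 ≈ 0.75593 (5 s.f.)

0.75593


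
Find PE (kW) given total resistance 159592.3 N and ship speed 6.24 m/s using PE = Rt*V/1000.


Formula: PE = Rt * V / 1000 (kW)
Step 1 — PE (W) = 159592.3 * 6.24 = 995855.952 W
Step 2 — PE (kW) = 995855.952 / 1000 ≈ 995.86 kW (5 s.f.)

995.86 kW


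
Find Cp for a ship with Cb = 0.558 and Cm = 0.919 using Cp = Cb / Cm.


Formula: Cp = Cb / Cm
Substituting: Cp = 0.558 / 0.919
Result: Cp ≈ 0.60718 (5 s.f.)

0.60718


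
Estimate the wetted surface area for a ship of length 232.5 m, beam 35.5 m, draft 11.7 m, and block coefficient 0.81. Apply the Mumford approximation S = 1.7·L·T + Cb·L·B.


Formula: S = 1.7*L*T + V/T with V = Cb*L*B*T, i.e. S = L * (1.7*T + Cb*B)
Step 1 — 1.7*T = 1.7 * 11.7 = 19.89 m
Step 2 — Cb*B = 0.81 * 35.5 = 28.755 m
Step 3 — 1.7*T + Cb*B = 19.89 + 28.755 = 48.645 m
Step 4 — S = 232.5 * 48.645 ≈ 11310 m^2 (5 s.f.)

11310 m^2


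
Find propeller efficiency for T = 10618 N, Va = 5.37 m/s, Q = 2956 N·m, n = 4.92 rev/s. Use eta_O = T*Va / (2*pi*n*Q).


Formula: eta = T * Va / (2 * pi * n * Q)
Step 1 — numerator = T * Va = 10618 * 5.37 = 57018.66
Step 2 — 2 * pi * n = 2 * pi * 4.92 = 30.913272
Step 3 — denominator = 30.913272 * 2956 = 91379.63
Step 4 — eta = 57018.66 / 91379.63 ≈ 0.62398 (5 s.f.)

0.62398


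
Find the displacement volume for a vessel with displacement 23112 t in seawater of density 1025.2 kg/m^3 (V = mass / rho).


Formula: V = mass / rho
Step 1 — convert tonnes to kg: 23112 t * 1000 = 23112000 kg
Step 2 — V = 23112000 / 1025.2 ≈ 22544 m^3 (5 s.f.)

22544 m^3


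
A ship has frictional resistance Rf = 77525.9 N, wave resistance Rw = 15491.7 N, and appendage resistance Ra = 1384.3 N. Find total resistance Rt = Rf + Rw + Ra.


Formula: Rt = Rf + Rw + Ra
Substituting: Rt = 77525.9 + 15491.7 + 1384.3
Result: Rt = 94401.9 N

94401.9 N


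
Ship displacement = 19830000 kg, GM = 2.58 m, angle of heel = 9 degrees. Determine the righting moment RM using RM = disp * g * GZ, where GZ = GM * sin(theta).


Formula: GZ = GM * sin(theta); RM = disp * g * GZ
Step 1 — GZ = 2.58 * sin(9°) = 2.58 * 0.156434 = 0.4036 m
Step 2 — RM = 19830000 * 9.81 * 0.4036 ≈ 78513000 N·m (5 s.f.)

78513000 N·m


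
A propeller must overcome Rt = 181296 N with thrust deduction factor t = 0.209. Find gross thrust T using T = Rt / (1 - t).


Formula: T = Rt / (1 - t)
Step 1 — (1 - t) = 1 - 0.209 = 0.791
Step 2 — T = 181296 / 0.791 ≈ 229200 N (5 s.f.)

229200 N


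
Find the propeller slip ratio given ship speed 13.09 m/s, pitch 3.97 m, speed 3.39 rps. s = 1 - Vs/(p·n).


Formula: s = 1 - Vs / (p * n)
Step 1 — p * n = 3.97 * 3.39 = 13.4583
Step 2 — Vs / (p*n) = 13.09 / 13.4583 = 0.972634 (6 d.p.)
Step 3 — s = 1 - 0.972634 = 0.027366

0.027366


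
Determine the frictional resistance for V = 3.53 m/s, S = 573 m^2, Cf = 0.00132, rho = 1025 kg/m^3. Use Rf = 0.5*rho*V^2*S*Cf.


Formula: Rf = 0.5 * rho * V^2 * S * Cf
Step 1 — V^2 = 3.53^2 = 12.4609
Step 2 — 0.5 * rho * V^2 = 0.5 * 1025 * 12.4609 = 6386.21125
Step 3 — Rf = 6386.21125 * 573 * 0.00132 ≈ 4830.3 N (5 s.f.)

4830.3 N


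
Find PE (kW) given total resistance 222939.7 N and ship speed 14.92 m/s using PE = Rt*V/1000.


Formula: PE = Rt * V / 1000 (kW)
Step 1 — PE (W) = 222939.7 * 14.92 = 3326260.324 W
Step 2 — PE (kW) = 3326260.324 / 1000 ≈ 3326.3 kW (5 s.f.)

3326.3 kW


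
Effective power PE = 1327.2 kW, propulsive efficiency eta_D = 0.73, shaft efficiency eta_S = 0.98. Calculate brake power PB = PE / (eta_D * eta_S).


Formula: PB = PE / (eta_D * eta_S)
Step 1 — combined efficiency = eta_D * eta_S = 0.73 * 0.98 = 0.7154
Step 2 — PB = 1327.2 / 0.7154 ≈ 1855.2 kW (5 s.f.)

1855.2 kW


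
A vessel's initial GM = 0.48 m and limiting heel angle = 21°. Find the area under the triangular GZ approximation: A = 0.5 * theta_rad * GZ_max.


Formula: GZ_max = GM * sin(theta); Area = 0.5 * theta_rad * GZ_max
Step 1 — GZ_max = 0.48 * sin(21°) = 0.48 * 0.358368 = 0.172017 m
Step 2 — theta_rad = 21 * pi/180 = 0.366519 rad
Step 3 — Area = 0.5 * 0.366519 * 0.172017 ≈ 0.031524 m·rad (5 s.f.)

0.031524 m·rad


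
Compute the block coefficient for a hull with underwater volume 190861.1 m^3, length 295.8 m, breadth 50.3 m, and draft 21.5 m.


Formula: Cb = V / (L * B * T)
Step 1 — L * B * T = 295.8 * 50.3 * 21.5 = 319892.91 m^3
Step 2 — Cb = 190861.1 / 319892.91 ≈ 0.59664 (5 s.f.)

0.59664


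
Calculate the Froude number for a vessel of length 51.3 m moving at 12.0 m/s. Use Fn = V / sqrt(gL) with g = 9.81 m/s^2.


Formula: Fn = V / sqrt(g * L)
Step 1 — g * L = 9.81 * 51.3 = 503.253
Step 2 — sqrt(g * L) = sqrt(503.253) = 22.433301
Step 3 — Fn = 12.0 / 22.433301 ≈ 0.53492 (5 s.f.)

0.53492


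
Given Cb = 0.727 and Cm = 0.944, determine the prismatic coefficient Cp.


Formula: Cp = Cb / Cm
Substituting: Cp = 0.727 / 0.944
Result: Cp ≈ 0.77013 (5 s.f.)

0.77013


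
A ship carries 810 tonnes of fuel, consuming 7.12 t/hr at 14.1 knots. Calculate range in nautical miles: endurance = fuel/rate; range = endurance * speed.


Formula: endurance = fuel / rate; range = endurance * speed
Step 1 — endurance = 810 / 7.12 = 113.764 hours
Step 2 — range = 113.764 * 14.1 ≈ 1604.1 nautical miles (5 s.f.)

1604.1 NM


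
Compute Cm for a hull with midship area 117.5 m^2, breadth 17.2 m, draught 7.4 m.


Formula: Cm = Am / (B * T)
Step 1 — B * T = 17.2 * 7.4 = 127.28 m^2
Step 2 — Cm = 117.5 / 127.28 ≈ 0.92316 (5 s.f.)

0.92316


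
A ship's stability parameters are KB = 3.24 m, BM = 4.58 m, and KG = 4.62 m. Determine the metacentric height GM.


Formula: GM = KB + BM - KG
Step 1 — KM = KB + BM = 3.24 + 4.58 = 7.82 m
Step 2 — GM = KM - KG = 7.82 - 4.62 = 3.2 m

3.2 m


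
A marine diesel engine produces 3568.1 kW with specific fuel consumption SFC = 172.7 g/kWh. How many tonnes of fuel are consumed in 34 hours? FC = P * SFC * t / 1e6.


Formula: FC (tonnes) = P * SFC * t / 1,000,000
Step 1 — P * SFC * t = 3568.1 * 172.7 * 34 = 20951169.58 g
Step 2 — FC (tonnes) = 20951169.58 / 1,000,000 ≈ 20.951 tonnes (5 s.f.)

20.951 tonnes


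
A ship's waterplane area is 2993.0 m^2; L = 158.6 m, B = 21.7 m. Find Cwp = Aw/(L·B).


Formula: Cwp = Aw / (L * B)
Step 1 — L * B = 158.6 * 21.7 = 3441.62 m^2
Step 2 — Cwp = 2993.0 / 3441.62 ≈ 0.86965 (5 s.f.)

0.86965


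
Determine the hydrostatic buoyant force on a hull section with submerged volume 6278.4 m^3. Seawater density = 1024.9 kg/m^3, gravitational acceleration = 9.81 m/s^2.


Formula: Fb = rho * g * V
Substituting: Fb = 1024.9 * 9.81 * 6278.4
Intermediate: 1024.9 * 9.81 = 10054.269
Result: Fb = 10054.269 * 6278.4 ≈ 63125000 N (5 s.f.)

63125000 N


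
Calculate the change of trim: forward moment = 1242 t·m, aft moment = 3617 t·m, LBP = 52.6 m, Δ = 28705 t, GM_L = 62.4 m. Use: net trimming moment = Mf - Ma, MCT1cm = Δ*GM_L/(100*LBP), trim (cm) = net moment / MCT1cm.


Formula: net trimming moment = Mf - Ma; MCT1cm = Δ*GM_L/(100*LBP); trim = net moment / MCT1cm
Step 1 — net trimming moment = 1242 - 3617 = -2375 t·m
Step 2 — MCT1cm = 28705 * 62.4 / (100 * 52.6) = 340.5308 t·m/cm
Step 3 — trim = -2375 / 340.5308 ≈ -6.9744 cm (5 s.f.)

-6.9744 cm


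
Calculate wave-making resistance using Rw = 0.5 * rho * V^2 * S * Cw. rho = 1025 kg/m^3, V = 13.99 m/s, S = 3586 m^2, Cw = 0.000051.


Formula: Rw = 0.5 * rho * V^2 * S * Cw
Step 1 — V^2 = 13.99^2 = 195.7201
Step 2 — 0.5 * rho * V^2 = 0.5 * 1025 * 195.7201 = 100306.55125
Step 3 — Rw = 100306.55125 * 3586 * 0.000051 ≈ 18345 N (5 s.f.)

18345 N


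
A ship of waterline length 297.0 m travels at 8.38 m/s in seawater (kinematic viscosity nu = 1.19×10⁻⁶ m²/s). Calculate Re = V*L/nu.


Formula: Re = V * L / nu
Step 1 — V * L = 8.38 * 297.0 = 2488.86 m^2/s
Step 2 — Re = 2488.86 / 1.19e-6 = 2.09e+09

2.09e+09


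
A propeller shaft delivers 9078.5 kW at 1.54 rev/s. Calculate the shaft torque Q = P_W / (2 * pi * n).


Formula: Q = P_W / (2 * pi * n)
Step 1 — P_W = 9078.5 kW * 1000 = 9078500.0 W
Step 2 — 2 * pi * n = 2 * pi * 1.54 = 9.676105
Step 3 — Q = 9078500.0 / 9.676105 ≈ 938240 N·m (5 s.f.)

938240 N·m


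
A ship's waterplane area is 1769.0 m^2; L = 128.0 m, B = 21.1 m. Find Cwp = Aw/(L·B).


Formula: Cwp = Aw / (L * B)
Step 1 — L * B = 128.0 * 21.1 = 2700.8 m^2
Step 2 — Cwp = 1769.0 / 2700.8 ≈ 0.65499 (5 s.f.)

0.65499


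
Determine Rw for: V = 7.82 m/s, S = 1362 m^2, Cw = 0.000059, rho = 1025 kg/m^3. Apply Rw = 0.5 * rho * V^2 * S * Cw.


Formula: Rw = 0.5 * rho * V^2 * S * Cw
Step 1 — V^2 = 7.82^2 = 61.1524
Step 2 — 0.5 * rho * V^2 = 0.5 * 1025 * 61.1524 = 31340.605
Step 3 — Rw = 31340.605 * 1362 * 0.000059 ≈ 2518.5 N (5 s.f.)

2518.5 N


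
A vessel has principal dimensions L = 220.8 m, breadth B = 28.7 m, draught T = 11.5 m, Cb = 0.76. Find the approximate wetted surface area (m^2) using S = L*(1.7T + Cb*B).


Formula: S = 1.7*L*T + V/T with V = Cb*L*B*T, i.e. S = L * (1.7*T + Cb*B)
Step 1 — 1.7*T = 1.7 * 11.5 = 19.55 m
Step 2 — Cb*B = 0.76 * 28.7 = 21.812 m
Step 3 — 1.7*T + Cb*B = 19.55 + 21.812 = 41.362 m
Step 4 — S = 220.8 * 41.362 ≈ 9132.7 m^2 (5 s.f.)

9132.7 m^2


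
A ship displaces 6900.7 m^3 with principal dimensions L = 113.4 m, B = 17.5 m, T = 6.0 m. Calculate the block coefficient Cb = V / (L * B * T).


Formula: Cb = V / (L * B * T)
Step 1 — L * B * T = 113.4 * 17.5 * 6.0 = 11907.0 m^3
Step 2 — Cb = 6900.7 / 11907.0 ≈ 0.57955 (5 s.f.)

0.57955


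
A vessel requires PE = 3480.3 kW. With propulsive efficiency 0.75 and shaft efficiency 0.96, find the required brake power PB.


Formula: PB = PE / (eta_D * eta_S)
Step 1 — combined efficiency = eta_D * eta_S = 0.75 * 0.96 = 0.72
Step 2 — PB = 3480.3 / 0.72 ≈ 4833.8 kW (5 s.f.)

4833.8 kW


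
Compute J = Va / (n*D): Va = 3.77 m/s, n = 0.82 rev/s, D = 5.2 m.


Formula: J = Va / (n * D)
Step 1 — n * D = 0.82 * 5.2 = 4.264
Step 2 — J = 3.77 / 4.264 ≈ 0.88415 (5 s.f.)

0.88415


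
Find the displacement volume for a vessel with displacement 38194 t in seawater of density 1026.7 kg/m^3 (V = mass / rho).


Formula: V = mass / rho
Step 1 — convert tonnes to kg: 38194 t * 1000 = 38194000 kg
Step 2 — V = 38194000 / 1026.7 ≈ 37201 m^3 (5 s.f.)

37201 m^3


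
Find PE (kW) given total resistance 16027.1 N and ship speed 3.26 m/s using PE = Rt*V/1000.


Formula: PE = Rt * V / 1000 (kW)
Step 1 — PE (W) = 16027.1 * 3.26 = 52248.346 W
Step 2 — PE (kW) = 52248.346 / 1000 ≈ 52.248 kW (5 s.f.)

52.248 kW


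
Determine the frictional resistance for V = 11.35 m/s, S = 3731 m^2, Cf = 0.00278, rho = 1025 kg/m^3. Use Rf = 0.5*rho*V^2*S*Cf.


Formula: Rf = 0.5 * rho * V^2 * S * Cf
Step 1 — V^2 = 11.35^2 = 128.8225
Step 2 — 0.5 * rho * V^2 = 0.5 * 1025 * 128.8225 = 66021.53125
Step 3 — Rf = 66021.53125 * 3731 * 0.00278 ≈ 684790 N (5 s.f.)

684790 N


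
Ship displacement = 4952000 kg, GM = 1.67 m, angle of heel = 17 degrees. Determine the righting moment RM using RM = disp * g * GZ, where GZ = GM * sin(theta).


Formula: GZ = GM * sin(theta); RM = disp * g * GZ
Step 1 — GZ = 1.67 * sin(17°) = 1.67 * 0.292372 = 0.488261 m
Step 2 — RM = 4952000 * 9.81 * 0.488261 ≈ 23719000 N·m (5 s.f.)

23719000 N·m


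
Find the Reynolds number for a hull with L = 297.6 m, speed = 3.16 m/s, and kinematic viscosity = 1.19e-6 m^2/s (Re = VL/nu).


Formula: Re = V * L / nu
Step 1 — V * L = 3.16 * 297.6 = 940.416 m^2/s
Step 2 — Re = 940.416 / 1.19e-6 = 7.90e+08

7.90e+08


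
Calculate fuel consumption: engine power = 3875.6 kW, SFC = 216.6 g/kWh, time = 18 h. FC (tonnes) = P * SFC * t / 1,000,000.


Formula: FC (tonnes) = P * SFC * t / 1,000,000
Step 1 — P * SFC * t = 3875.6 * 216.6 * 18 = 15110189.28 g
Step 2 — FC (tonnes) = 15110189.28 / 1,000,000 ≈ 15.110 tonnes (5 s.f.)

15.110 tonnes


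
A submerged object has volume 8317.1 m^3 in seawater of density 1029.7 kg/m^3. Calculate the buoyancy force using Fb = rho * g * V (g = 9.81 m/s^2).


Formula: Fb = rho * g * V
Substituting: Fb = 1029.7 * 9.81 * 8317.1
Intermediate: 1029.7 * 9.81 = 10101.357
Result: Fb = 10101.357 * 8317.1 ≈ 84014000 N (5 s.f.)

84014000 N


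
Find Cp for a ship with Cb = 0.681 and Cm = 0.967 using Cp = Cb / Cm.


Formula: Cp = Cb / Cm
Substituting: Cp = 0.681 / 0.967
Result: Cp ≈ 0.70424 (5 s.f.)

0.70424


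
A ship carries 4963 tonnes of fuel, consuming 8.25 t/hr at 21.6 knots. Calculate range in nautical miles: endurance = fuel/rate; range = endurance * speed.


Formula: endurance = fuel / rate; range = endurance * speed
Step 1 — endurance = 4963 / 8.25 = 601.5758 hours
Step 2 — range = 601.5758 * 21.6 ≈ 12994 nautical miles (5 s.f.)

12994 NM


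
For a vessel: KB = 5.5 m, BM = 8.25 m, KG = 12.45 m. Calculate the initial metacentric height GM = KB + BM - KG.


Formula: GM = KB + BM - KG
Step 1 — KM = KB + BM = 5.5 + 8.25 = 13.75 m
Step 2 — GM = KM - KG = 13.75 - 12.45 = 1.3 m

1.3 m


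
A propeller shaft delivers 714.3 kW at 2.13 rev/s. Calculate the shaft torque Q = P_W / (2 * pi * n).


Formula: Q = P_W / (2 * pi * n)
Step 1 — P_W = 714.3 kW * 1000 = 714300.0 W
Step 2 — 2 * pi * n = 2 * pi * 2.13 = 13.383185
Step 3 — Q = 714300.0 / 13.383185 ≈ 53373 N·m (5 s.f.)

53373 N·m


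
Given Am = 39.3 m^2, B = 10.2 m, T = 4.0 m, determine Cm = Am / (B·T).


Formula: Cm = Am / (B * T)
Step 1 — B * T = 10.2 * 4.0 = 40.8 m^2
Step 2 — Cm = 39.3 / 40.8 ≈ 0.96324 (5 s.f.)

0.96324


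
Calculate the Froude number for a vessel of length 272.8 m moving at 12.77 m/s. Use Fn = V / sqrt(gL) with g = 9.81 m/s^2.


Formula: Fn = V / sqrt(g * L)
Step 1 — g * L = 9.81 * 272.8 = 2676.168
Step 2 — sqrt(g * L) = sqrt(2676.168) = 51.731692
Step 3 — Fn = 12.77 / 51.731692 ≈ 0.24685 (5 s.f.)

0.24685


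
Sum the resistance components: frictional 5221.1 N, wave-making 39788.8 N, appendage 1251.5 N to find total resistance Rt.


Formula: Rt = Rf + Rw + Ra
Substituting: Rt = 5221.1 + 39788.8 + 1251.5
Result: Rt = 46261.4 N

46261.4 N


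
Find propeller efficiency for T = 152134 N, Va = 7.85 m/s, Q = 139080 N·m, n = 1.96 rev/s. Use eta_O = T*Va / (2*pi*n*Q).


Formula: eta = T * Va / (2 * pi * n * Q)
Step 1 — numerator = T * Va = 152134 * 7.85 = 1194251.9
Step 2 — 2 * pi * n = 2 * pi * 1.96 = 12.315043
Step 3 — denominator = 12.315043 * 139080 = 1712776.18
Step 4 — eta = 1194251.9 / 1712776.18 ≈ 0.69726 (5 s.f.)

0.69726


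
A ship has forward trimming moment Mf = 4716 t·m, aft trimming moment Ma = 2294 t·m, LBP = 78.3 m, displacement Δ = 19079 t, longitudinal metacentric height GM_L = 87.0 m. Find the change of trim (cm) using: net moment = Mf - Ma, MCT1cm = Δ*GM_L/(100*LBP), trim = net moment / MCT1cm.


Formula: net trimming moment = Mf - Ma; MCT1cm = Δ*GM_L/(100*LBP); trim = net moment / MCT1cm
Step 1 — net trimming moment = 4716 - 2294 = 2422 t·m
Step 2 — MCT1cm = 19079 * 87.0 / (100 * 78.3) = 211.9889 t·m/cm
Step 3 — trim = 2422 / 211.9889 ≈ 11.425 cm (5 s.f.)

11.425 cm


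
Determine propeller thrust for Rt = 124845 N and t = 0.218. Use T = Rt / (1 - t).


Formula: T = Rt / (1 - t)
Step 1 — (1 - t) = 1 - 0.218 = 0.782
Step 2 — T = 124845 / 0.782 ≈ 159650 N (5 s.f.)

159650 N


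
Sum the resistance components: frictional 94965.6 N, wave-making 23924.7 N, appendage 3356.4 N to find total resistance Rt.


Formula: Rt = Rf + Rw + Ra
Substituting: Rt = 94965.6 + 23924.7 + 3356.4
Result: Rt = 122246.7 N

122246.7 N


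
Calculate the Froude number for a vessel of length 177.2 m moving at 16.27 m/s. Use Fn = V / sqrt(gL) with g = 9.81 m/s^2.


Formula: Fn = V / sqrt(g * L)
Step 1 — g * L = 9.81 * 177.2 = 1738.332
Step 2 — sqrt(g * L) = sqrt(1738.332) = 41.693309
Step 3 — Fn = 16.27 / 41.693309 ≈ 0.39023 (5 s.f.)

0.39023


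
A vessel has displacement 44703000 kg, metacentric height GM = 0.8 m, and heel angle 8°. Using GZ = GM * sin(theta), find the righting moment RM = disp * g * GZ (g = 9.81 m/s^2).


Formula: GZ = GM * sin(theta); RM = disp * g * GZ
Step 1 — GZ = 0.8 * sin(8°) = 0.8 * 0.139173 = 0.111338 m
Step 2 — RM = 44703000 * 9.81 * 0.111338 ≈ 48826000 N·m (5 s.f.)

48826000 N·m


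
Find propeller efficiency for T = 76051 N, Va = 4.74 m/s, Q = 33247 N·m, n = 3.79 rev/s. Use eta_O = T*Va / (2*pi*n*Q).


Formula: eta = T * Va / (2 * pi * n * Q)
Step 1 — numerator = T * Va = 76051 * 4.74 = 360481.74
Step 2 — 2 * pi * n = 2 * pi * 3.79 = 23.813272
Step 3 — denominator = 23.813272 * 33247 = 791719.85
Step 4 — eta = 360481.74 / 791719.85 ≈ 0.45531 (5 s.f.)

0.45531


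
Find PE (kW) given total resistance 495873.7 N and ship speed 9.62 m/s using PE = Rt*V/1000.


Formula: PE = Rt * V / 1000 (kW)
Step 1 — PE (W) = 495873.7 * 9.62 = 4770304.994 W
Step 2 — PE (kW) = 4770304.994 / 1000 ≈ 4770.3 kW (5 s.f.)

4770.3 kW


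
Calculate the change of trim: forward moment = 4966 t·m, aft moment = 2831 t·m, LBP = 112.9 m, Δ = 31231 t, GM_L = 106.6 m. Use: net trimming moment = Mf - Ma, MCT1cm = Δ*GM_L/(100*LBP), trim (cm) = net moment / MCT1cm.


Formula: net trimming moment = Mf - Ma; MCT1cm = Δ*GM_L/(100*LBP); trim = net moment / MCT1cm
Step 1 — net trimming moment = 4966 - 2831 = 2135 t·m
Step 2 — MCT1cm = 31231 * 106.6 / (100 * 112.9) = 294.8826 t·m/cm
Step 3 — trim = 2135 / 294.8826 ≈ 7.2402 cm (5 s.f.)

7.2402 cm


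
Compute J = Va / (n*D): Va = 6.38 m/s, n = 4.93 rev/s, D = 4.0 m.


Formula: J = Va / (n * D)
Step 1 — n * D = 4.93 * 4.0 = 19.72
Step 2 — J = 6.38 / 19.72 ≈ 0.32353 (5 s.f.)

0.32353


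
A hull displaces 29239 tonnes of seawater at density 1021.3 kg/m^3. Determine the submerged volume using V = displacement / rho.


Formula: V = mass / rho
Step 1 — convert tonnes to kg: 29239 t * 1000 = 29239000 kg
Step 2 — V = 29239000 / 1021.3 ≈ 28629 m^3 (5 s.f.)

28629 m^3


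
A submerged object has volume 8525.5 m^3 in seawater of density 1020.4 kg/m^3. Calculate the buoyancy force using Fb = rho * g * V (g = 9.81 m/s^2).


Formula: Fb = rho * g * V
Substituting: Fb = 1020.4 * 9.81 * 8525.5
Intermediate: 1020.4 * 9.81 = 10010.124
Result: Fb = 10010.124 * 8525.5 ≈ 85341000 N (5 s.f.)

85341000 N


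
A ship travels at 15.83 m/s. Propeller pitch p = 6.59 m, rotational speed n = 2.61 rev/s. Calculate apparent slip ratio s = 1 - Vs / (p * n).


Formula: s = 1 - Vs / (p * n)
Step 1 — p * n = 6.59 * 2.61 = 17.1999
Step 2 — Vs / (p*n) = 15.83 / 17.1999 = 0.920354 (6 d.p.)
Step 3 — s = 1 - 0.920354 = 0.079646

0.079646


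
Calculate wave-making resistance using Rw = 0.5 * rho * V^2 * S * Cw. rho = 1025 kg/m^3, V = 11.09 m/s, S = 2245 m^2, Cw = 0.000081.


Formula: Rw = 0.5 * rho * V^2 * S * Cw
Step 1 — V^2 = 11.09^2 = 122.9881
Step 2 — 0.5 * rho * V^2 = 0.5 * 1025 * 122.9881 = 63031.40125
Step 3 — Rw = 63031.40125 * 2245 * 0.000081 ≈ 11462 N (5 s.f.)

11462 N


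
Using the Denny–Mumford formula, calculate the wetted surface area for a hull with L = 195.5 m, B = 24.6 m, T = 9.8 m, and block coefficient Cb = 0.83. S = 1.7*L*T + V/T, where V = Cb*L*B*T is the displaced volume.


Formula: S = 1.7*L*T + V/T with V = Cb*L*B*T, i.e. S = L * (1.7*T + Cb*B)
Step 1 — 1.7*T = 1.7 * 9.8 = 16.66 m
Step 2 — Cb*B = 0.83 * 24.6 = 20.418 m
Step 3 — 1.7*T + Cb*B = 16.66 + 20.418 = 37.078 m
Step 4 — S = 195.5 * 37.078 ≈ 7248.7 m^2 (5 s.f.)

7248.7 m^2


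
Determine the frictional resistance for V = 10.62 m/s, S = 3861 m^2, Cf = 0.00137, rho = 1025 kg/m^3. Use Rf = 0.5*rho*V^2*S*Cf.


Formula: Rf = 0.5 * rho * V^2 * S * Cf
Step 1 — V^2 = 10.62^2 = 112.7844
Step 2 — 0.5 * rho * V^2 = 0.5 * 1025 * 112.7844 = 57802.005
Step 3 — Rf = 57802.005 * 3861 * 0.00137 ≈ 305750 N (5 s.f.)

305750 N


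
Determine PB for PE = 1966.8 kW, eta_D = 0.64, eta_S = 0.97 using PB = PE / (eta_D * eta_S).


Formula: PB = PE / (eta_D * eta_S)
Step 1 — combined efficiency = eta_D * eta_S = 0.64 * 0.97 = 0.6208
Step 2 — PB = 1966.8 / 0.6208 ≈ 3168.2 kW (5 s.f.)

3168.2 kW


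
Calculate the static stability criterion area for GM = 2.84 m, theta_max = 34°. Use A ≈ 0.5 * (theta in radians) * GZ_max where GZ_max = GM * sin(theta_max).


Formula: GZ_max = GM * sin(theta); Area = 0.5 * theta_rad * GZ_max
Step 1 — GZ_max = 2.84 * sin(34°) = 2.84 * 0.559193 = 1.588108 m
Step 2 — theta_rad = 34 * pi/180 = 0.593412 rad
Step 3 — Area = 0.5 * 0.593412 * 1.588108 ≈ 0.47120 m·rad (5 s.f.)

0.47120 m·rad


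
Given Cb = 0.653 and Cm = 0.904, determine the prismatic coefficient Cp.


Formula: Cp = Cb / Cm
Substituting: Cp = 0.653 / 0.904
Result: Cp ≈ 0.72235 (5 s.f.)

0.72235


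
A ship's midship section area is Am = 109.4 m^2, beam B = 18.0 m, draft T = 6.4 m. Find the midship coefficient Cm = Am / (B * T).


Formula: Cm = Am / (B * T)
Step 1 — B * T = 18.0 * 6.4 = 115.2 m^2
Step 2 — Cm = 109.4 / 115.2 ≈ 0.94965 (5 s.f.)

0.94965


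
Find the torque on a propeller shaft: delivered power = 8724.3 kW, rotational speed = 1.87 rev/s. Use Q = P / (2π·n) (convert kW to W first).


Formula: Q = P_W / (2 * pi * n)
Step 1 — P_W = 8724.3 kW * 1000 = 8724300.0 W
Step 2 — 2 * pi * n = 2 * pi * 1.87 = 11.749557
Step 3 — Q = 8724300.0 / 11.749557 ≈ 742520 N·m (5 s.f.)

742520 N·m


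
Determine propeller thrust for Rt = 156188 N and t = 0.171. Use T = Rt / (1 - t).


Formula: T = Rt / (1 - t)
Step 1 — (1 - t) = 1 - 0.171 = 0.829
Step 2 — T = 156188 / 0.829 ≈ 188410 N (5 s.f.)

188410 N


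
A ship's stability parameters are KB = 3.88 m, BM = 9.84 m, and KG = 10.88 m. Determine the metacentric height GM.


Formula: GM = KB + BM - KG
Step 1 — KM = KB + BM = 3.88 + 9.84 = 13.72 m
Step 2 — GM = KM - KG = 13.72 - 10.88 = 2.84 m

2.84 m


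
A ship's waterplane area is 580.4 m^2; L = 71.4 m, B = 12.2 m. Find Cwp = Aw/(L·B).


Formula: Cwp = Aw / (L * B)
Step 1 — L * B = 71.4 * 12.2 = 871.08 m^2
Step 2 — Cwp = 580.4 / 871.08 ≈ 0.66630 (5 s.f.)

0.66630


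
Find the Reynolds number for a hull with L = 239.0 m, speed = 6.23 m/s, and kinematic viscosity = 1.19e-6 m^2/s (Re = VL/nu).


Formula: Re = V * L / nu
Step 1 — V * L = 6.23 * 239.0 = 1488.97 m^2/s
Step 2 — Re = 1488.97 / 1.19e-6 = 1.25e+09

1.25e+09


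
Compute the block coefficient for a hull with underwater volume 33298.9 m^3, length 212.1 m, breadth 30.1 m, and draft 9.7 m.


Formula: Cb = V / (L * B * T)
Step 1 — L * B * T = 212.1 * 30.1 * 9.7 = 61926.837 m^3
Step 2 — Cb = 33298.9 / 61926.837 ≈ 0.53771 (5 s.f.)

0.53771


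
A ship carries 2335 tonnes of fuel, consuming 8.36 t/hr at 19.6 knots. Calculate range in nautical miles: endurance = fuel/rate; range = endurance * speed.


Formula: endurance = fuel / rate; range = endurance * speed
Step 1 — endurance = 2335 / 8.36 = 279.3062 hours
Step 2 — range = 279.3062 * 19.6 ≈ 5474.4 nautical miles (5 s.f.)

5474.4 NM


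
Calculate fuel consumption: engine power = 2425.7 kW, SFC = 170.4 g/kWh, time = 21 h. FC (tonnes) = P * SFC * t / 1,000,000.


Formula: FC (tonnes) = P * SFC * t / 1,000,000
Step 1 — P * SFC * t = 2425.7 * 170.4 * 21 = 8680124.88 g
Step 2 — FC (tonnes) = 8680124.88 / 1,000,000 ≈ 8.6801 tonnes (5 s.f.)

8.6801 tonnes


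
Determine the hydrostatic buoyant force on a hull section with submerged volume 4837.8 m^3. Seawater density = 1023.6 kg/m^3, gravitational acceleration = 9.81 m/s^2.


Formula: Fb = rho * g * V
Substituting: Fb = 1023.6 * 9.81 * 4837.8
Intermediate: 1023.6 * 9.81 = 10041.516
Result: Fb = 10041.516 * 4837.8 ≈ 48579000 N (5 s.f.)

48579000 N


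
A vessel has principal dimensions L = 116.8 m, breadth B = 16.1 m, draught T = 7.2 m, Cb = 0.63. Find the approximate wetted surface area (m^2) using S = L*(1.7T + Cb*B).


Formula: S = 1.7*L*T + V/T with V = Cb*L*B*T, i.e. S = L * (1.7*T + Cb*B)
Step 1 — 1.7*T = 1.7 * 7.2 = 12.24 m
Step 2 — Cb*B = 0.63 * 16.1 = 10.143 m
Step 3 — 1.7*T + Cb*B = 12.24 + 10.143 = 22.383 m
Step 4 — S = 116.8 * 22.383 ≈ 2614.3 m^2 (5 s.f.)

2614.3 m^2


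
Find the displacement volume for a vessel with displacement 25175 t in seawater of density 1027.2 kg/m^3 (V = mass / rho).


Formula: V = mass / rho
Step 1 — convert tonnes to kg: 25175 t * 1000 = 25175000 kg
Step 2 — V = 25175000 / 1027.2 ≈ 24508 m^3 (5 s.f.)

24508 m^3


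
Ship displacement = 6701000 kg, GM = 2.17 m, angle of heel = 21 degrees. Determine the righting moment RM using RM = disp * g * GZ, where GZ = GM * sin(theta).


Formula: GZ = GM * sin(theta); RM = disp * g * GZ
Step 1 — GZ = 2.17 * sin(21°) = 2.17 * 0.358368 = 0.777659 m
Step 2 — RM = 6701000 * 9.81 * 0.777659 ≈ 51121000 N·m (5 s.f.)

51121000 N·m


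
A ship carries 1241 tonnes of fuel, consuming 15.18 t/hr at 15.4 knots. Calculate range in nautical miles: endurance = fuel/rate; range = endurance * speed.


Formula: endurance = fuel / rate; range = endurance * speed
Step 1 — endurance = 1241 / 15.18 = 81.7523 hours
Step 2 — range = 81.7523 * 15.4 ≈ 1259.0 nautical miles (5 s.f.)

1259.0 NM


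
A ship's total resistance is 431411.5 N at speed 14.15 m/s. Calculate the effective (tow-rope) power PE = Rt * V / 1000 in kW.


Formula: PE = Rt * V / 1000 (kW)
Step 1 — PE (W) = 431411.5 * 14.15 = 6104472.725 W
Step 2 — PE (kW) = 6104472.725 / 1000 ≈ 6104.5 kW (5 s.f.)

6104.5 kW


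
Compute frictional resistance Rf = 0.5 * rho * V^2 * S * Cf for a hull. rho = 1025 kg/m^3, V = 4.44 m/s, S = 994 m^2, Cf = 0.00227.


Formula: Rf = 0.5 * rho * V^2 * S * Cf
Step 1 — V^2 = 4.44^2 = 19.7136
Step 2 — 0.5 * rho * V^2 = 0.5 * 1025 * 19.7136 = 10103.22
Step 3 — Rf = 10103.22 * 994 * 0.00227 ≈ 22797 N (5 s.f.)

22797 N


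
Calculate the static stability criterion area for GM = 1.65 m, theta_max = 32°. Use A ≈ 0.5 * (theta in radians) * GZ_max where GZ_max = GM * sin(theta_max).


Formula: GZ_max = GM * sin(theta); Area = 0.5 * theta_rad * GZ_max
Step 1 — GZ_max = 1.65 * sin(32°) = 1.65 * 0.529919 = 0.874366 m
Step 2 — theta_rad = 32 * pi/180 = 0.558505 rad
Step 3 — Area = 0.5 * 0.558505 * 0.874366 ≈ 0.24417 m·rad (5 s.f.)

0.24417 m·rad


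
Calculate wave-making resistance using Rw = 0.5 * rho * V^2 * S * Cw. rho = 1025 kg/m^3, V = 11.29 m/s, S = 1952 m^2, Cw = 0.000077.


Formula: Rw = 0.5 * rho * V^2 * S * Cw
Step 1 — V^2 = 11.29^2 = 127.4641
Step 2 — 0.5 * rho * V^2 = 0.5 * 1025 * 127.4641 = 65325.35125
Step 3 — Rw = 65325.35125 * 1952 * 0.000077 ≈ 9818.7 N (5 s.f.)

9818.7 N


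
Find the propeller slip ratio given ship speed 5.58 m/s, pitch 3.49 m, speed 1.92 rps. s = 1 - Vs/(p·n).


Formula: s = 1 - Vs / (p * n)
Step 1 — p * n = 3.49 * 1.92 = 6.7008
Step 2 — Vs / (p*n) = 5.58 / 6.7008 = 0.832736 (6 d.p.)
Step 3 — s = 1 - 0.832736 = 0.167264

0.167264


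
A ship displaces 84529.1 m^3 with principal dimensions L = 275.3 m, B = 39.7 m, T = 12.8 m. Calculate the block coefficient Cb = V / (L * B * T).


Formula: Cb = V / (L * B * T)
Step 1 — L * B * T = 275.3 * 39.7 * 12.8 = 139896.448 m^3
Step 2 — Cb = 84529.1 / 139896.448 ≈ 0.60423 (5 s.f.)

0.60423


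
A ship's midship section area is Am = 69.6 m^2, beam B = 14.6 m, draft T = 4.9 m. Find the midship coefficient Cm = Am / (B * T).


Formula: Cm = Am / (B * T)
Step 1 — B * T = 14.6 * 4.9 = 71.54 m^2
Step 2 — Cm = 69.6 / 71.54 ≈ 0.97288 (5 s.f.)

0.97288


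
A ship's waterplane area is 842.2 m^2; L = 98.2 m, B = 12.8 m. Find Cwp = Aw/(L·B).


Formula: Cwp = Aw / (L * B)
Step 1 — L * B = 98.2 * 12.8 = 1256.96 m^2
Step 2 — Cwp = 842.2 / 1256.96 ≈ 0.67003 (5 s.f.)

0.67003


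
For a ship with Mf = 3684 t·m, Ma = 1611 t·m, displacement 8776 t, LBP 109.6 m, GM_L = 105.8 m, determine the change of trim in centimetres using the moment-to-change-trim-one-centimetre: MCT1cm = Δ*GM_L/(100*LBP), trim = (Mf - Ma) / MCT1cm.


Formula: net trimming moment = Mf - Ma; MCT1cm = Δ*GM_L/(100*LBP); trim = net moment / MCT1cm
Step 1 — net trimming moment = 3684 - 1611 = 2073 t·m
Step 2 — MCT1cm = 8776 * 105.8 / (100 * 109.6) = 84.7172 t·m/cm
Step 3 — trim = 2073 / 84.7172 ≈ 24.470 cm (5 s.f.)

24.470 cm


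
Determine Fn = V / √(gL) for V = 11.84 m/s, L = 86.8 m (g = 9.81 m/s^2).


Formula: Fn = V / sqrt(g * L)
Step 1 — g * L = 9.81 * 86.8 = 851.508
Step 2 — sqrt(g * L) = sqrt(851.508) = 29.18061
Step 3 — Fn = 11.84 / 29.18061 ≈ 0.40575 (5 s.f.)

0.40575


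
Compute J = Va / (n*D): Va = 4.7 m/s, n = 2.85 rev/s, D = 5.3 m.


Formula: J = Va / (n * D)
Step 1 — n * D = 2.85 * 5.3 = 15.105
Step 2 — J = 4.7 / 15.105 ≈ 0.31116 (5 s.f.)

0.31116


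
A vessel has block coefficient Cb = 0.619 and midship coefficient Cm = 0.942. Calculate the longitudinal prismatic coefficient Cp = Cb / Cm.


Formula: Cp = Cb / Cm
Substituting: Cp = 0.619 / 0.942
Result: Cp ≈ 0.65711 (5 s.f.)

0.65711


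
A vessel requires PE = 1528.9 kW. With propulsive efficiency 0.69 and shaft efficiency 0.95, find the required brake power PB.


Formula: PB = PE / (eta_D * eta_S)
Step 1 — combined efficiency = eta_D * eta_S = 0.69 * 0.95 = 0.6555
Step 2 — PB = 1528.9 / 0.6555 ≈ 2332.4 kW (5 s.f.)

2332.4 kW


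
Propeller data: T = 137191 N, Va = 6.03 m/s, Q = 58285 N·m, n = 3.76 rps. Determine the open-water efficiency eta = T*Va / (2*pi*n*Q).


Formula: eta = T * Va / (2 * pi * n * Q)
Step 1 — numerator = T * Va = 137191 * 6.03 = 827261.73
Step 2 — 2 * pi * n = 2 * pi * 3.76 = 23.624777
Step 3 — denominator = 23.624777 * 58285 = 1376970.13
Step 4 — eta = 827261.73 / 1376970.13 ≈ 0.60078 (5 s.f.)

0.60078


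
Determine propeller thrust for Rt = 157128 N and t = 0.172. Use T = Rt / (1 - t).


Formula: T = Rt / (1 - t)
Step 1 — (1 - t) = 1 - 0.172 = 0.828
Step 2 — T = 157128 / 0.828 ≈ 189770 N (5 s.f.)

189770 N


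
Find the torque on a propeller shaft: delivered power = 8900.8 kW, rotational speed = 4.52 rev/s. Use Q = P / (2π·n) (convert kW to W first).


Formula: Q = P_W / (2 * pi * n)
Step 1 — P_W = 8900.8 kW * 1000 = 8900800.0 W
Step 2 — 2 * pi * n = 2 * pi * 4.52 = 28.399998
Step 3 — Q = 8900800.0 / 28.399998 ≈ 313410 N·m (5 s.f.)

313410 N·m


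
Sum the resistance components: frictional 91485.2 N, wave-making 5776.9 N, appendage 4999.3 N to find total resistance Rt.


Formula: Rt = Rf + Rw + Ra
Substituting: Rt = 91485.2 + 5776.9 + 4999.3
Result: Rt = 102261.4 N

102261.4 N


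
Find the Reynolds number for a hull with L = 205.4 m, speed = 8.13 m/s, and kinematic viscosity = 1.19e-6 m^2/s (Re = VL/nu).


Formula: Re = V * L / nu
Step 1 — V * L = 8.13 * 205.4 = 1669.902 m^2/s
Step 2 — Re = 1669.902 / 1.19e-6 = 1.40e+09

1.40e+09


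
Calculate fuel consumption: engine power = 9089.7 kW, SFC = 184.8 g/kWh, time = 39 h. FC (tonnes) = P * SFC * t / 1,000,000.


Formula: FC (tonnes) = P * SFC * t / 1,000,000
Step 1 — P * SFC * t = 9089.7 * 184.8 * 39 = 65511285.84 g
Step 2 — FC (tonnes) = 65511285.84 / 1,000,000 ≈ 65.511 tonnes (5 s.f.)

65.511 tonnes


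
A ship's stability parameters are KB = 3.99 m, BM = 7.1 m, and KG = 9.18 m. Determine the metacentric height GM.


Formula: GM = KB + BM - KG
Step 1 — KM = KB + BM = 3.99 + 7.1 = 11.09 m
Step 2 — GM = KM - KG = 11.09 - 9.18 = 1.91 m

1.91 m


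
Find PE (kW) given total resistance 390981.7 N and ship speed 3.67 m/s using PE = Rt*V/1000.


Formula: PE = Rt * V / 1000 (kW)
Step 1 — PE (W) = 390981.7 * 3.67 = 1434902.839 W
Step 2 — PE (kW) = 1434902.839 / 1000 ≈ 1434.9 kW (5 s.f.)

1434.9 kW


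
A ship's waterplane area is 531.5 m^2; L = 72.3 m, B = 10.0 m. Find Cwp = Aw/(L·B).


Formula: Cwp = Aw / (L * B)
Step 1 — L * B = 72.3 * 10.0 = 723.0 m^2
Step 2 — Cwp = 531.5 / 723.0 ≈ 0.73513 (5 s.f.)

0.73513


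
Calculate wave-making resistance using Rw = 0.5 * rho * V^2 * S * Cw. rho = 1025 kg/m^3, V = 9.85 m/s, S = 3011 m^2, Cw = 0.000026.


Formula: Rw = 0.5 * rho * V^2 * S * Cw
Step 1 — V^2 = 9.85^2 = 97.0225
Step 2 — 0.5 * rho * V^2 = 0.5 * 1025 * 97.0225 = 49724.03125
Step 3 — Rw = 49724.03125 * 3011 * 0.000026 ≈ 3892.7 N (5 s.f.)

3892.7 N


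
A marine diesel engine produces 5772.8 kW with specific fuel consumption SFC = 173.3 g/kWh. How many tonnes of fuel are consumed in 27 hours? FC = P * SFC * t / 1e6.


Formula: FC (tonnes) = P * SFC * t / 1,000,000
Step 1 — P * SFC * t = 5772.8 * 173.3 * 27 = 27011508.48 g
Step 2 — FC (tonnes) = 27011508.48 / 1,000,000 ≈ 27.012 tonnes (5 s.f.)

27.012 tonnes


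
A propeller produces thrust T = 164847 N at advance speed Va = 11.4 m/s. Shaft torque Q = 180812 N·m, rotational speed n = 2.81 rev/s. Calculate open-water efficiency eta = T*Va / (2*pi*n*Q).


Formula: eta = T * Va / (2 * pi * n * Q)
Step 1 — numerator = T * Va = 164847 * 11.4 = 1879255.8
Step 2 — 2 * pi * n = 2 * pi * 2.81 = 17.655751
Step 3 — denominator = 17.655751 * 180812 = 3192371.65
Step 4 — eta = 1879255.8 / 3192371.65 ≈ 0.58867 (5 s.f.)

0.58867


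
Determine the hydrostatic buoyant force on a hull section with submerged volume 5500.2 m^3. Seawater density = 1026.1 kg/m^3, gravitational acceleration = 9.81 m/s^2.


Formula: Fb = rho * g * V
Substituting: Fb = 1026.1 * 9.81 * 5500.2
Intermediate: 1026.1 * 9.81 = 10066.041
Result: Fb = 10066.041 * 5500.2 ≈ 55365000 N (5 s.f.)

55365000 N


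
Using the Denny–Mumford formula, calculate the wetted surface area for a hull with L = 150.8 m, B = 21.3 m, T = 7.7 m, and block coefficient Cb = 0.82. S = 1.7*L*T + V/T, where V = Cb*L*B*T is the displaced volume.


Formula: S = 1.7*L*T + V/T with V = Cb*L*B*T, i.e. S = L * (1.7*T + Cb*B)
Step 1 — 1.7*T = 1.7 * 7.7 = 13.09 m
Step 2 — Cb*B = 0.82 * 21.3 = 17.466 m
Step 3 — 1.7*T + Cb*B = 13.09 + 17.466 = 30.556 m
Step 4 — S = 150.8 * 30.556 ≈ 4607.8 m^2 (5 s.f.)

4607.8 m^2
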